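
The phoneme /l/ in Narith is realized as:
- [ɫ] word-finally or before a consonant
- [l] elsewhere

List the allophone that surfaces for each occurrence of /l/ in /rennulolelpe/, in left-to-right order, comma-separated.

[l], [l], [ɫ]

Occurrence 1 (position 6): no conditioning environment matches → elsewhere allophone [l].
Occurrence 2 (position 8): no conditioning environment matches → elsewhere allophone [l].
Occurrence 3 (position 10): word-finally or before a consonant → [ɫ].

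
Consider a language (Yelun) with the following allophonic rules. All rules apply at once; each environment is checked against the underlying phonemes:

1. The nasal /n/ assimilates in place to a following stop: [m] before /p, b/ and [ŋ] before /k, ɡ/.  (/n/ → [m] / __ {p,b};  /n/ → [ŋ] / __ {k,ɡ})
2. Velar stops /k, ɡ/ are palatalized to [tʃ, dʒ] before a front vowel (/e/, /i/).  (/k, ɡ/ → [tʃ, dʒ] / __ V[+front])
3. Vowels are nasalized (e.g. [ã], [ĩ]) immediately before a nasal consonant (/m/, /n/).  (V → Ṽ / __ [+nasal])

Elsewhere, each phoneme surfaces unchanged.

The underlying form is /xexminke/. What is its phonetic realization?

[xexmĩŋtʃe]

/x/ — not in any rule's target class → [x].
/e/ (between /x/ and /x/) is in the target of rule 3 but the environment (before a nasal consonant) is not met → [e].
/x/ stays [x].
/m/ — not in any rule's target class → [m].
/i/ — between /m/ and /n/, before a nasal consonant — surfaces as [ĩ] (rule 3).
Rule 1 applies to /n/ (between /i/ and /k/: before a labial or velar stop) → [ŋ].
Rule 2 applies to /k/ (between /n/ and /e/: before a front vowel) → [tʃ].
/e/ — word-final; rule 3 does not apply here → [e].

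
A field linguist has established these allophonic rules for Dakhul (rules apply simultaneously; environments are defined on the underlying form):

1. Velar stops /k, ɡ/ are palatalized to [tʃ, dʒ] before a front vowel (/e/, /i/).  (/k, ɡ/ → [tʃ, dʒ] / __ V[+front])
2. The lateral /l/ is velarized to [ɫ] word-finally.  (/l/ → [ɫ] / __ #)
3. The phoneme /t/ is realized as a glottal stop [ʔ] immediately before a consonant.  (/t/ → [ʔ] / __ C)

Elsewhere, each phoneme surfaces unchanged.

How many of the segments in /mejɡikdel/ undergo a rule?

Segments that undergo a rule: /ɡ/ → [dʒ] (rule 1); /l/ → [ɫ] (rule 2).
All other segments surface unchanged.

2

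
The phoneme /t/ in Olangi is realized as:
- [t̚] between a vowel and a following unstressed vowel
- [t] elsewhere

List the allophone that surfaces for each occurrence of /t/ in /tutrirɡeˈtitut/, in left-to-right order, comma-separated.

Occurrence 1 (position 1): no conditioning environment matches → elsewhere allophone [t].
Occurrence 2 (position 3): no conditioning environment matches → elsewhere allophone [t].
Occurrence 3 (position 9): no conditioning environment matches → elsewhere allophone [t].
Occurrence 4 (position 11): between a vowel and a following unstressed vowel → [t̚].
Occurrence 5 (position 13): no conditioning environment matches → elsewhere allophone [t].

[t], [t], [t], [t̚], [t]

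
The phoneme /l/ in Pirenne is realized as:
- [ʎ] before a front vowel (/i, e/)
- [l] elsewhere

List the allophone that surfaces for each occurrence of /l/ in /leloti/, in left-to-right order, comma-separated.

[ʎ], [l]

Occurrence 1 (position 1): before a front vowel (/i, e/) → [ʎ].
Occurrence 2 (position 3): no conditioning environment matches → elsewhere allophone [l].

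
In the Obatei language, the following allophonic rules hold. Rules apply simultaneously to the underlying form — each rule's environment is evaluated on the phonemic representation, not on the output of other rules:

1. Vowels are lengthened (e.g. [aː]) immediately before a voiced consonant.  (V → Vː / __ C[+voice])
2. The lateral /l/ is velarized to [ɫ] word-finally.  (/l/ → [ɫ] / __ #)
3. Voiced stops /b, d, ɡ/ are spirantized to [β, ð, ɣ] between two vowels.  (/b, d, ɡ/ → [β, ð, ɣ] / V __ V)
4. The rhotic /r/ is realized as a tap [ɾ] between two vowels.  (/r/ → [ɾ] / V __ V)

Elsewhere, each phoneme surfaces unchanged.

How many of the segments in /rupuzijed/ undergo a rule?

Segments that undergo a rule: /u/ → [uː] (rule 1); /i/ → [iː] (rule 1); /e/ → [eː] (rule 1).
All other segments surface unchanged.

3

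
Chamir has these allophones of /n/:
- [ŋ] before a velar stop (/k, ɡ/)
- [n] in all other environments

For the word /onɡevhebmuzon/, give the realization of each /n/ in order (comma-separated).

[ŋ], [n]

Occurrence 1 (position 2): before a velar stop → [ŋ].
Occurrence 2 (position 13): no conditioning environment matches → elsewhere allophone [n].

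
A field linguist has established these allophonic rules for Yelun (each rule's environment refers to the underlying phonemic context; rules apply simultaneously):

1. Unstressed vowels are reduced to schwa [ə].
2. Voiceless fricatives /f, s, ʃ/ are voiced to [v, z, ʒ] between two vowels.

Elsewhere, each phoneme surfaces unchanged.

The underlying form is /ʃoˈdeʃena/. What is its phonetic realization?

[ʃəˈdeʒənə]

/ʃ/ (word-initial) fails the environment for rule 2, so it stays [ʃ].
/o/ — between /ʃ/ and /d/, in an unstressed syllable — surfaces as [ə] (rule 1).
/d/ — not in any rule's target class → [d].
/e/ (between /d/ and /ʃ/) is in the target of rule 1 but the environment (in an unstressed syllable) is not met → [e].
/ʃ/ (between /e/ and /e/) occurs between two vowels → [ʒ] by rule 2.
/e/ — between /ʃ/ and /n/, in an unstressed syllable — surfaces as [ə] (rule 1).
/n/ stays [n].
/a/ — word-final, in an unstressed syllable — surfaces as [ə] (rule 1).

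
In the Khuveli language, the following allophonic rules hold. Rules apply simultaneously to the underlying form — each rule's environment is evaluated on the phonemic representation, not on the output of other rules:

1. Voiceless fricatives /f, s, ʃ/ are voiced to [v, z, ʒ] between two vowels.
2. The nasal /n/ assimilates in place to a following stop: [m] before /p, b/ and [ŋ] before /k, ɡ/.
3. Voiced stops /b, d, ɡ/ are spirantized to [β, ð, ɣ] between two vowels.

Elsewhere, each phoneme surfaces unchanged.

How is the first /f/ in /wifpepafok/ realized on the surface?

[f]

/f/ (between /i/ and /p/): rule 1 targets it, but not between two vowels → unchanged [f].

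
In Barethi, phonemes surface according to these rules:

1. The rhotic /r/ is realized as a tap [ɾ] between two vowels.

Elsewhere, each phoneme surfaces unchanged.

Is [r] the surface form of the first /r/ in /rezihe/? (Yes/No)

/r/ — word-initial; rule 1 does not apply here → [r].
The actual realization is [r], which matches [r].

Yes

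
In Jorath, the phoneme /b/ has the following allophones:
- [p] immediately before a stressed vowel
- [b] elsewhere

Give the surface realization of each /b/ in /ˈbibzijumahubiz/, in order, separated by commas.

[p], [b], [b]

Occurrence 1 (position 1): immediately before a stressed vowel → [p].
Occurrence 2 (position 3): no conditioning environment matches → elsewhere allophone [b].
Occurrence 3 (position 12): no conditioning environment matches → elsewhere allophone [b].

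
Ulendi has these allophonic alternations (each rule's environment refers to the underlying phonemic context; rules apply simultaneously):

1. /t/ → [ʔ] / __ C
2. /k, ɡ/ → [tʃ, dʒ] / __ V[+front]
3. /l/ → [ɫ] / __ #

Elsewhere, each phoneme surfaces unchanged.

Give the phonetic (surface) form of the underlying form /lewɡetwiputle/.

[lewdʒeʔwipuʔle]

/l/ — word-initial; rule 3 does not apply here → [l].
/ɡ/ (between /w/ and /e/) occurs before a front vowel → [dʒ] by rule 2.
/t/ — between /e/ and /w/, immediately before a consonant — surfaces as [ʔ] (rule 1).
/t/ meets the environment for rule 1 (immediately before a consonant) → [ʔ].
/l/ (between /t/ and /e/) is in the target of rule 3 but the environment (word-finally) is not met → [l].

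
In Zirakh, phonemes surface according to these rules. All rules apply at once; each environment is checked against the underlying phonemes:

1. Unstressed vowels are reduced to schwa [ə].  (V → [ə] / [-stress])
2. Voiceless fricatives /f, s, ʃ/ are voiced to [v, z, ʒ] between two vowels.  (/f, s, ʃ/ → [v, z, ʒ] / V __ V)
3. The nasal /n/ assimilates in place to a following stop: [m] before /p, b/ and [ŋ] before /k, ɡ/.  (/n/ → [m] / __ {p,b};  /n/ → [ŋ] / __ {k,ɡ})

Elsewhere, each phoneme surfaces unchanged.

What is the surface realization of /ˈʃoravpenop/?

/ʃ/ (word-initial) is in the target of rule 2 but the environment (between two vowels) is not met → [ʃ].
/o/ (between /ʃ/ and /r/) is in the target of rule 1 but the environment (in an unstressed syllable) is not met → [o].
/r/ (between /o/ and /a/): no rule targets it → [r].
/a/ meets the environment for rule 1 (in an unstressed syllable) → [ə].
/v/ — not in any rule's target class → [v].
/p/ (between /v/ and /e/) is unaffected → [p].
/e/ meets the environment for rule 1 (in an unstressed syllable) → [ə].
/n/ — between /e/ and /o/; rule 3 does not apply here → [n].
/o/ — between /n/ and /p/, in an unstressed syllable — surfaces as [ə] (rule 1).
/p/ — not in any rule's target class → [p].

[ˈʃorəvpənəp]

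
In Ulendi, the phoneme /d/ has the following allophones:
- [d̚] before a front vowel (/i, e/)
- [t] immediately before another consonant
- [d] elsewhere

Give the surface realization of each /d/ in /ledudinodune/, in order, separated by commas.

Occurrence 1 (position 3): no conditioning environment matches → elsewhere allophone [d].
Occurrence 2 (position 5): before a front vowel (/i, e/) → [d̚].
Occurrence 3 (position 9): no conditioning environment matches → elsewhere allophone [d].

[d], [d̚], [d]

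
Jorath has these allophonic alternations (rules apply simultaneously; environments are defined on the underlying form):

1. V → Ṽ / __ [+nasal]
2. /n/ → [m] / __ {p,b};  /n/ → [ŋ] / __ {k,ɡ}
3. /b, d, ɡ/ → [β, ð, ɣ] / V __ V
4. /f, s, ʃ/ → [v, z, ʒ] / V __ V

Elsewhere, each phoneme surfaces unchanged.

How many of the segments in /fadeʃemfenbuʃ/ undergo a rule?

Segments that undergo a rule: /d/ → [ð] (rule 3); /ʃ/ → [ʒ] (rule 4); /e/ → [ẽ] (rule 1); /e/ → [ẽ] (rule 1); /n/ → [m] (rule 2).
All other segments surface unchanged.

5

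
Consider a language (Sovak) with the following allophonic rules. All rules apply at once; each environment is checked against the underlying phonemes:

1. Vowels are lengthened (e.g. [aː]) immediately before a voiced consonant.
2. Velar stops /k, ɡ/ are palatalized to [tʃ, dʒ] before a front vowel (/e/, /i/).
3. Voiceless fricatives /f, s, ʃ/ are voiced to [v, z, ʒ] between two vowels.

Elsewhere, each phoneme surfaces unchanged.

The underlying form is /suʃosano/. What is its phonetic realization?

/s/ (word-initial) is in the target of rule 3 but the environment (between two vowels) is not met → [s].
/u/ (between /s/ and /ʃ/) fails the environment for rule 1, so it stays [u].
Rule 3 applies to /ʃ/ (between /u/ and /o/: between two vowels) → [ʒ].
/o/ (between /ʃ/ and /s/): rule 1 targets it, but not before a voiced consonant → unchanged [o].
/s/ — between /o/ and /a/, between two vowels — surfaces as [z] (rule 3).
/a/ (between /s/ and /n/) occurs before a voiced consonant → [aː] by rule 1.
/o/ — word-final; rule 1 does not apply here → [o].

[suʒozaːno]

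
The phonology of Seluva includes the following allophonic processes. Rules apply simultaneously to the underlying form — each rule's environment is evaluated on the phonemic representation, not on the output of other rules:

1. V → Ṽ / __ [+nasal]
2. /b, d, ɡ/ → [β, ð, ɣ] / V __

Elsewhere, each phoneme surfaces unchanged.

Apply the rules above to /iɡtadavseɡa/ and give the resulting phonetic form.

/i/ — word-initial; rule 1 does not apply here → [i].
/ɡ/ (between /i/ and /t/): immediately after a vowel, so rule 2 applies → [ɣ].
/t/ stays [t].
/a/ (between /t/ and /d/): rule 1 targets it, but not before a nasal consonant → unchanged [a].
/d/ (between /a/ and /a/): immediately after a vowel, so rule 2 applies → [ð].
/a/ — between /d/ and /v/; rule 1 does not apply here → [a].
/v/ (between /a/ and /s/): no rule targets it → [v].
/s/ (between /v/ and /e/): no rule targets it → [s].
/e/ (between /s/ and /ɡ/) is in the target of rule 1 but the environment (before a nasal consonant) is not met → [e].
/ɡ/ (between /e/ and /a/): immediately after a vowel, so rule 2 applies → [ɣ].
/a/ (word-final) fails the environment for rule 1, so it stays [a].

[iɣtaðavseɣa]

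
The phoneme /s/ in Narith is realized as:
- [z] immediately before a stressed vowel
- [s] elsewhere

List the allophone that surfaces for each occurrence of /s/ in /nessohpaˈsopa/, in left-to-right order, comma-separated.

[s], [s], [z]

Occurrence 1 (position 3): no conditioning environment matches → elsewhere allophone [s].
Occurrence 2 (position 4): no conditioning environment matches → elsewhere allophone [s].
Occurrence 3 (position 9): immediately before a stressed vowel → [z].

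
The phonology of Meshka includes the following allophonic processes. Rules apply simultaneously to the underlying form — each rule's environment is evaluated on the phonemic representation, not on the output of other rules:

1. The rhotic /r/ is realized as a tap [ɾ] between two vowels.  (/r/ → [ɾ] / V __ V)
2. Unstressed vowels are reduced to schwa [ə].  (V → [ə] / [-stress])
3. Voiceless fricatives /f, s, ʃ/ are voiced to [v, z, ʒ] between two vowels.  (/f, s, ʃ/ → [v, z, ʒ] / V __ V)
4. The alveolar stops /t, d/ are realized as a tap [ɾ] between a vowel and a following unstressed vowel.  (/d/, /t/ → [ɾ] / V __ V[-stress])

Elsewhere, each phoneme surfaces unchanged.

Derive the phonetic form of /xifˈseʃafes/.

/x/ stays [x].
/i/ (between /x/ and /f/) occurs in an unstressed syllable → [ə] by rule 2.
/f/ (between /i/ and /s/): rule 3 targets it, but not between two vowels → unchanged [f].
/s/ (between /f/ and /e/) is in the target of rule 3 but the environment (between two vowels) is not met → [s].
/e/ — between /s/ and /ʃ/; rule 2 does not apply here → [e].
/ʃ/ (between /e/ and /a/): between two vowels, so rule 3 applies → [ʒ].
/a/ meets the environment for rule 2 (in an unstressed syllable) → [ə].
/f/ (between /a/ and /e/) occurs between two vowels → [v] by rule 3.
/e/ — between /f/ and /s/, in an unstressed syllable — surfaces as [ə] (rule 2).
/s/ — word-final; rule 3 does not apply here → [s].

[xəfˈseʒəvəs]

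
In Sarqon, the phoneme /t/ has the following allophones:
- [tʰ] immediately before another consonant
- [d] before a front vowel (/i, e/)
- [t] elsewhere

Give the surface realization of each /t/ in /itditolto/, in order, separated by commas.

[tʰ], [t], [t]

Occurrence 1 (position 2): immediately before another consonant → [tʰ].
Occurrence 2 (position 5): no conditioning environment matches → elsewhere allophone [t].
Occurrence 3 (position 8): no conditioning environment matches → elsewhere allophone [t].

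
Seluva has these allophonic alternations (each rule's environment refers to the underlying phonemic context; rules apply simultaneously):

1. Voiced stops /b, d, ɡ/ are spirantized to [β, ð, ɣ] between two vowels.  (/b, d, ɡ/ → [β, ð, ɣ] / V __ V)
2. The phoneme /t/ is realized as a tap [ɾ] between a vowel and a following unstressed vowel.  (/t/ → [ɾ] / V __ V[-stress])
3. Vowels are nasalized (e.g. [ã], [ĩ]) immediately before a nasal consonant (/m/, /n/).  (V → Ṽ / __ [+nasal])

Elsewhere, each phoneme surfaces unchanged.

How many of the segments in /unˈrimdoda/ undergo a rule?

Segments that undergo a rule: /u/ → [ũ] (rule 3); /i/ → [ĩ] (rule 3); /d/ → [ð] (rule 1).
All other segments surface unchanged.

3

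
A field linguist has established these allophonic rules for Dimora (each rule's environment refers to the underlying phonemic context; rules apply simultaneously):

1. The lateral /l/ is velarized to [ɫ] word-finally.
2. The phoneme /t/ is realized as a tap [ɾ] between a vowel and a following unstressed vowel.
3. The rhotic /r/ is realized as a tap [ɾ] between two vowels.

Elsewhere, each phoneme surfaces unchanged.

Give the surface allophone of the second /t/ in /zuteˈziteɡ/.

/t/ (between /i/ and /e/) occurs between a vowel and a following unstressed vowel → [ɾ] by rule 2.

[ɾ]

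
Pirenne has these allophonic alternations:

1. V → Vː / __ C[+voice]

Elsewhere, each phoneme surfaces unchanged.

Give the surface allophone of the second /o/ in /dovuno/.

/o/ — word-final; rule 1 does not apply here → [o].

[o]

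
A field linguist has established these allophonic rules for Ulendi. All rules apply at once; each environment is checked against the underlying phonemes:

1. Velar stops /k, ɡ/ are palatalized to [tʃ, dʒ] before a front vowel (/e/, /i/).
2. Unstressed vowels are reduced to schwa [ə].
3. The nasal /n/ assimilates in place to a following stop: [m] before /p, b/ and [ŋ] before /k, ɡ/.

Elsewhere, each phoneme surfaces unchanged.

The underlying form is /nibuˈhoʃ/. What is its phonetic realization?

/n/ (word-initial) is in the target of rule 3 but the environment (before a labial or velar stop) is not met → [n].
/i/ — between /n/ and /b/, in an unstressed syllable — surfaces as [ə] (rule 2).
/b/ (between /i/ and /u/): no rule targets it → [b].
/u/ meets the environment for rule 2 (in an unstressed syllable) → [ə].
/h/ stays [h].
/o/ (between /h/ and /ʃ/) fails the environment for rule 2, so it stays [o].
/ʃ/ — not in any rule's target class → [ʃ].

[nəbəˈhoʃ]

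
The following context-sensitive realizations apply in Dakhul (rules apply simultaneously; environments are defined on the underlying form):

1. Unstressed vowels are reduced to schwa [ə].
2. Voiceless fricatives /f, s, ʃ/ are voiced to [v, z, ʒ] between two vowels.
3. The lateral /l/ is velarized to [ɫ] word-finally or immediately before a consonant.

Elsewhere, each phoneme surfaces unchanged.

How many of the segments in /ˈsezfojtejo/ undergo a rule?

Segments that undergo a rule: /o/ → [ə] (rule 1); /e/ → [ə] (rule 1); /o/ → [ə] (rule 1).
All other segments surface unchanged.

3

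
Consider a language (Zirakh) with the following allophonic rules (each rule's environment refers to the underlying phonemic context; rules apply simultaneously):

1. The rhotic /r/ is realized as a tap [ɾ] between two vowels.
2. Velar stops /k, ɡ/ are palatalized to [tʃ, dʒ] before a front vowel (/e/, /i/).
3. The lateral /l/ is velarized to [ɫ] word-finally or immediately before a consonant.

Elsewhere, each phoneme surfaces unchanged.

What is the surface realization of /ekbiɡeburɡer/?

[ekbidʒeburdʒer]

/e/ (word-initial): no rule targets it → [e].
/k/ (between /e/ and /b/): rule 2 targets it, but not before a front vowel → unchanged [k].
/b/ (between /k/ and /i/): no rule targets it → [b].
/i/ stays [i].
/ɡ/ meets the environment for rule 2 (before a front vowel) → [dʒ].
/e/ — not in any rule's target class → [e].
/b/ (between /e/ and /u/): no rule targets it → [b].
/u/ (between /b/ and /r/): no rule targets it → [u].
/r/ — between /u/ and /ɡ/; rule 1 does not apply here → [r].
/ɡ/ (between /r/ and /e/) occurs before a front vowel → [dʒ] by rule 2.
/e/ (between /ɡ/ and /r/) is unaffected → [e].
/r/ (word-final) fails the environment for rule 1, so it stays [r].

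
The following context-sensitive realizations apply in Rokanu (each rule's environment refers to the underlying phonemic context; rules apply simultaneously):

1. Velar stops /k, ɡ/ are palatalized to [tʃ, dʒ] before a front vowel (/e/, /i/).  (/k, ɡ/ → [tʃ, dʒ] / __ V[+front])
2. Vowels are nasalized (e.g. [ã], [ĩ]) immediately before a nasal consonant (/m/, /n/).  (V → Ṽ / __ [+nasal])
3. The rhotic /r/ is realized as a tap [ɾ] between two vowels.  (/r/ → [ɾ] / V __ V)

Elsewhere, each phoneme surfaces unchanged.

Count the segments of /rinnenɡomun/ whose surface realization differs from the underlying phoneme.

4

Segments that undergo a rule: /i/ → [ĩ] (rule 2); /e/ → [ẽ] (rule 2); /o/ → [õ] (rule 2); /u/ → [ũ] (rule 2).
All other segments surface unchanged.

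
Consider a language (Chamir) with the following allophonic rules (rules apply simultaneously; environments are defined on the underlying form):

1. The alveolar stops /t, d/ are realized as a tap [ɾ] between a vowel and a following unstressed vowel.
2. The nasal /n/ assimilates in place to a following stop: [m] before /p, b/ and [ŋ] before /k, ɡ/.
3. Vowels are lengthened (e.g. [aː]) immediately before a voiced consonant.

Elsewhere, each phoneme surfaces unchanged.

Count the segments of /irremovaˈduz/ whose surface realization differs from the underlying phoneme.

5

Segments that undergo a rule: /i/ → [iː] (rule 3); /e/ → [eː] (rule 3); /o/ → [oː] (rule 3); /a/ → [aː] (rule 3); /u/ → [uː] (rule 3).
All other segments surface unchanged.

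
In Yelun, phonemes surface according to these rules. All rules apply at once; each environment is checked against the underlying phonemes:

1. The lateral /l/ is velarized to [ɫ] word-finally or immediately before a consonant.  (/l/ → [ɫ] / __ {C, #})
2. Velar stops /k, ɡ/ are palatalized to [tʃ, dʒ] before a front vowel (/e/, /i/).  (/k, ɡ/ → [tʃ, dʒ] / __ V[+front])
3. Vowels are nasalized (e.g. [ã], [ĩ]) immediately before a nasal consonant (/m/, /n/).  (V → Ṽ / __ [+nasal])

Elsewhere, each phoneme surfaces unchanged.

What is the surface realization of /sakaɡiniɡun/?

/a/ (between /s/ and /k/) is in the target of rule 3 but the environment (before a nasal consonant) is not met → [a].
/k/ (between /a/ and /a/): rule 2 targets it, but not before a front vowel → unchanged [k].
/a/ (between /k/ and /ɡ/) is in the target of rule 3 but the environment (before a nasal consonant) is not met → [a].
/ɡ/ (between /a/ and /i/) occurs before a front vowel → [dʒ] by rule 2.
/i/ — between /ɡ/ and /n/, before a nasal consonant — surfaces as [ĩ] (rule 3).
/i/ (between /n/ and /ɡ/) is in the target of rule 3 but the environment (before a nasal consonant) is not met → [i].
/ɡ/ (between /i/ and /u/) is in the target of rule 2 but the environment (before a front vowel) is not met → [ɡ].
/u/ meets the environment for rule 3 (before a nasal consonant) → [ũ].

[sakadʒĩniɡũn]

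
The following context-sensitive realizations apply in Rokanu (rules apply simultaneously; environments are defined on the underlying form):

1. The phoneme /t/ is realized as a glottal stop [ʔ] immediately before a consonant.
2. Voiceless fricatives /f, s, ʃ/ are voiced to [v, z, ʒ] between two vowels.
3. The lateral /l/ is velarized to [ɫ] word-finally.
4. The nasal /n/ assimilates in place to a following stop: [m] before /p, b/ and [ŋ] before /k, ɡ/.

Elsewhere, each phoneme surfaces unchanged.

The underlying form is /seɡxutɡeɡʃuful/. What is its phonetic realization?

[seɡxuʔɡeɡʃuvuɫ]

/s/ (word-initial) is in the target of rule 2 but the environment (between two vowels) is not met → [s].
/t/ — between /u/ and /ɡ/, immediately before a consonant — surfaces as [ʔ] (rule 1).
/ʃ/ — between /ɡ/ and /u/; rule 2 does not apply here → [ʃ].
/f/ meets the environment for rule 2 (between two vowels) → [v].
/l/ (word-final) occurs word-finally → [ɫ] by rule 3.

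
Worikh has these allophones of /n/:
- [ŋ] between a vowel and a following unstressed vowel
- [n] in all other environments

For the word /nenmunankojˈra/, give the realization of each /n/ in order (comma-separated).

[n], [n], [ŋ], [n]

Occurrence 1 (position 1): no conditioning environment matches → elsewhere allophone [n].
Occurrence 2 (position 3): no conditioning environment matches → elsewhere allophone [n].
Occurrence 3 (position 6): between a vowel and a following unstressed vowel → [ŋ].
Occurrence 4 (position 8): no conditioning environment matches → elsewhere allophone [n].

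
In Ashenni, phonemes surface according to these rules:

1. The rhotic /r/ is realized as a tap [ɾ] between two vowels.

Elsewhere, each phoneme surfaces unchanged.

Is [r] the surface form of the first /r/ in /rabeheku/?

/r/ (word-initial) fails the environment for rule 1, so it stays [r].
The actual realization is [r], which matches [r].

Yes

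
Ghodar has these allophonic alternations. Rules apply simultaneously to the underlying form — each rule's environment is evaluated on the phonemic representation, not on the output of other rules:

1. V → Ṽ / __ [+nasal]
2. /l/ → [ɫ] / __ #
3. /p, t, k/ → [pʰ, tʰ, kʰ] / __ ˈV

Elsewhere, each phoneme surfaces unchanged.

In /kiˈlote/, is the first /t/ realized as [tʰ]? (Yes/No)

/t/ (between /o/ and /e/): rule 3 targets it, but not immediately before a stressed vowel → unchanged [t].
The actual realization is [t], not [tʰ].

No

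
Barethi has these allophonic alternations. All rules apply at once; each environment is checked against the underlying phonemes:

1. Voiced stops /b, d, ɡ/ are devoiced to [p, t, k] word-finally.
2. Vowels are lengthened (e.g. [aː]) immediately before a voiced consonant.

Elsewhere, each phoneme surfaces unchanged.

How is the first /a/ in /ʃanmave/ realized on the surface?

/a/ (between /ʃ/ and /n/): before a voiced consonant, so rule 2 applies → [aː].

[aː]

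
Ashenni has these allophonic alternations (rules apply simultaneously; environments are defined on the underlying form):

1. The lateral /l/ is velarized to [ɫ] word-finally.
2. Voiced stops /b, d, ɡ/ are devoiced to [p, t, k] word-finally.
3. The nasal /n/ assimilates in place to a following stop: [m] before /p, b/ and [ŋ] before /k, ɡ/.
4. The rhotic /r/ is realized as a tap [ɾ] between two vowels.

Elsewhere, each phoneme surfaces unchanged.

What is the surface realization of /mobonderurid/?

[mobondeɾuɾit]

/m/ (word-initial): no rule targets it → [m].
/o/ stays [o].
/b/ — between /o/ and /o/; rule 2 does not apply here → [b].
/o/ (between /b/ and /n/): no rule targets it → [o].
/n/ (between /o/ and /d/) is in the target of rule 3 but the environment (before a labial or velar stop) is not met → [n].
/d/ (between /n/ and /e/): rule 2 targets it, but not word-finally → unchanged [d].
/e/ stays [e].
/r/ (between /e/ and /u/): between two vowels, so rule 4 applies → [ɾ].
/u/ (between /r/ and /r/) is unaffected → [u].
/r/ (between /u/ and /i/): between two vowels, so rule 4 applies → [ɾ].
/i/ stays [i].
/d/ meets the environment for rule 2 (word-finally) → [t].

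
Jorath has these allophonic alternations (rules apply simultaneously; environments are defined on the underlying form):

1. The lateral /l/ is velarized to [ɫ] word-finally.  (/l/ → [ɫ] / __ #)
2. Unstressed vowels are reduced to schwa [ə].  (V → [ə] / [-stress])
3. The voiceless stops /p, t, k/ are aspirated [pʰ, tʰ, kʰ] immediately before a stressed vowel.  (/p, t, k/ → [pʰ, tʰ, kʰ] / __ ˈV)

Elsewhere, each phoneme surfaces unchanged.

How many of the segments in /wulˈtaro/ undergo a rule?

Segments that undergo a rule: /u/ → [ə] (rule 2); /t/ → [tʰ] (rule 3); /o/ → [ə] (rule 2).
All other segments surface unchanged.

3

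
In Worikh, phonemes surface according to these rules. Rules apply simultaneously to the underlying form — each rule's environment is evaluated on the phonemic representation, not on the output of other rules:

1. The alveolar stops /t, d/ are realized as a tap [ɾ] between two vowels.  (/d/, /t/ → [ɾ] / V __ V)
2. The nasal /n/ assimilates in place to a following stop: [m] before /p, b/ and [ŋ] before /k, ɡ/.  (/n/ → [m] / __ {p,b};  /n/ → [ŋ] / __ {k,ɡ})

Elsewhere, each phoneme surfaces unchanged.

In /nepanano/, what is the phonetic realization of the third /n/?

/n/ — between /a/ and /o/; rule 2 does not apply here → [n].

[n]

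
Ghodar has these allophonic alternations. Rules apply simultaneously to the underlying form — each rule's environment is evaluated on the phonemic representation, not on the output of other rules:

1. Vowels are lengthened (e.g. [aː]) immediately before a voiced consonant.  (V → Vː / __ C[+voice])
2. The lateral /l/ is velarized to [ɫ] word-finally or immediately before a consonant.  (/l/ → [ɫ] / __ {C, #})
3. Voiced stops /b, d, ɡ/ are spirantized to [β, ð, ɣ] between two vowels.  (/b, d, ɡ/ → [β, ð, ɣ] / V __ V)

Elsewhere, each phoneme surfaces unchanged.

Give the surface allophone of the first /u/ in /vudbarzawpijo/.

/u/ — between /v/ and /d/, before a voiced consonant — surfaces as [uː] (rule 1).

[uː]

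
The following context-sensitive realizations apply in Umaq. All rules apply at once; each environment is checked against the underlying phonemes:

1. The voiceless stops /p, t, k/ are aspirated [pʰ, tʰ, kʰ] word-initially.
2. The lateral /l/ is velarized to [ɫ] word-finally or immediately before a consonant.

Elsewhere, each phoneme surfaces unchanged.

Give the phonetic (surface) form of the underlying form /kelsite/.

[kʰeɫsite]

/k/ — word-initial, word-initially — surfaces as [kʰ] (rule 1).
/e/ (between /k/ and /l/) is unaffected → [e].
/l/ (between /e/ and /s/): word-finally or immediately before a consonant, so rule 2 applies → [ɫ].
/s/ — not in any rule's target class → [s].
/i/ (between /s/ and /t/) is unaffected → [i].
/t/ (between /i/ and /e/) is in the target of rule 1 but the environment (word-initially) is not met → [t].
/e/ — not in any rule's target class → [e].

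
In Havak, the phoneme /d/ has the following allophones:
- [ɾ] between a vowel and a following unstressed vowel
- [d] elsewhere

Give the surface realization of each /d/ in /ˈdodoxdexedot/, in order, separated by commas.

[d], [ɾ], [d], [ɾ]

Occurrence 1 (position 1): no conditioning environment matches → elsewhere allophone [d].
Occurrence 2 (position 3): between a vowel and a following unstressed vowel → [ɾ].
Occurrence 3 (position 6): no conditioning environment matches → elsewhere allophone [d].
Occurrence 4 (position 10): between a vowel and a following unstressed vowel → [ɾ].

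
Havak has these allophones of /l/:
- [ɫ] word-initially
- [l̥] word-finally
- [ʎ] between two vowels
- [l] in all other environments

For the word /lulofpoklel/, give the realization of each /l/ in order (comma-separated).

[ɫ], [ʎ], [l], [l̥]

Occurrence 1 (position 1): word-initially → [ɫ].
Occurrence 2 (position 3): between two vowels → [ʎ].
Occurrence 3 (position 9): no conditioning environment matches → elsewhere allophone [l].
Occurrence 4 (position 11): word-finally → [l̥].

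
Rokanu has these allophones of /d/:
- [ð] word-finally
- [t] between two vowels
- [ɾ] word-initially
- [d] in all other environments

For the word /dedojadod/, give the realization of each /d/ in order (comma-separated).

Occurrence 1 (position 1): word-initially → [ɾ].
Occurrence 2 (position 3): between two vowels → [t].
Occurrence 3 (position 7): between two vowels → [t].
Occurrence 4 (position 9): word-finally → [ð].

[ɾ], [t], [t], [ð]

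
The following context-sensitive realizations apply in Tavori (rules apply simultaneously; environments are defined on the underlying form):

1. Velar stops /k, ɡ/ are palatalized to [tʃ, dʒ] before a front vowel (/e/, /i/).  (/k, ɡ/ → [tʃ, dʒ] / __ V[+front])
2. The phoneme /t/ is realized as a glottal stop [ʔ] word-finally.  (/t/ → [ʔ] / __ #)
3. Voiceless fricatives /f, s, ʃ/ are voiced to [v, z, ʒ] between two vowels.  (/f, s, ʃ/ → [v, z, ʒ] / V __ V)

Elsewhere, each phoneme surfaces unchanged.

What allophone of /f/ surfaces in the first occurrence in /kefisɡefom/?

[v]

/f/ (between /e/ and /i/) occurs between two vowels → [v] by rule 3.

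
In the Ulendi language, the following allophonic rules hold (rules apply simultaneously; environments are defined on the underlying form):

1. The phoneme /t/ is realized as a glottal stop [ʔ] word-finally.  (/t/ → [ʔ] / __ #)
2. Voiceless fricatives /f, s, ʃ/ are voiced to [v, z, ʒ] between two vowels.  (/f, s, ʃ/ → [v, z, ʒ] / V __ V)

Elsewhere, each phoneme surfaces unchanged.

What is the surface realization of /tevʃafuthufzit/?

/t/ (word-initial): rule 1 targets it, but not word-finally → unchanged [t].
/e/ — not in any rule's target class → [e].
/v/ (between /e/ and /ʃ/): no rule targets it → [v].
/ʃ/ (between /v/ and /a/) fails the environment for rule 2, so it stays [ʃ].
/a/ (between /ʃ/ and /f/) is unaffected → [a].
/f/ (between /a/ and /u/) occurs between two vowels → [v] by rule 2.
/u/ — not in any rule's target class → [u].
/t/ — between /u/ and /h/; rule 1 does not apply here → [t].
/h/ stays [h].
/u/ stays [u].
/f/ (between /u/ and /z/) fails the environment for rule 2, so it stays [f].
/z/ (between /f/ and /i/): no rule targets it → [z].
/i/ stays [i].
/t/ — word-final, word-finally — surfaces as [ʔ] (rule 1).

[tevʃavuthufziʔ]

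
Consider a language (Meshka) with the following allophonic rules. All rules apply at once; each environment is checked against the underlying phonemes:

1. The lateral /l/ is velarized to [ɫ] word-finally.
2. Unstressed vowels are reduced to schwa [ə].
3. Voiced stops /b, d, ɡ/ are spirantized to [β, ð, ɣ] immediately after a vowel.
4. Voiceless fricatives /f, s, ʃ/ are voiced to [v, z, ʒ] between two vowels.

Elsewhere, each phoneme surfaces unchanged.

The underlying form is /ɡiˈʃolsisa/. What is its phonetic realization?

/ɡ/ (word-initial): rule 3 targets it, but not immediately after a vowel → unchanged [ɡ].
/i/ (between /ɡ/ and /ʃ/) occurs in an unstressed syllable → [ə] by rule 2.
/ʃ/ — between /i/ and /o/, between two vowels — surfaces as [ʒ] (rule 4).
/o/ (between /ʃ/ and /l/) fails the environment for rule 2, so it stays [o].
/l/ (between /o/ and /s/): rule 1 targets it, but not word-finally → unchanged [l].
/s/ (between /l/ and /i/) fails the environment for rule 4, so it stays [s].
Rule 2 applies to /i/ (between /s/ and /s/: in an unstressed syllable) → [ə].
/s/ meets the environment for rule 4 (between two vowels) → [z].
Rule 2 applies to /a/ (word-final: in an unstressed syllable) → [ə].

[ɡəˈʒolsəzə]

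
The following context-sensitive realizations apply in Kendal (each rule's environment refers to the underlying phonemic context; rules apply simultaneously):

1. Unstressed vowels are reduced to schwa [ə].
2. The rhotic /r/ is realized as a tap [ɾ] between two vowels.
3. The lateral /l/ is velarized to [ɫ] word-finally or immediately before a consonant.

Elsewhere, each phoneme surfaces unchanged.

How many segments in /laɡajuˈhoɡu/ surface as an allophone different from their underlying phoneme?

4

Segments that undergo a rule: /a/ → [ə] (rule 1); /a/ → [ə] (rule 1); /u/ → [ə] (rule 1); /u/ → [ə] (rule 1).
All other segments surface unchanged.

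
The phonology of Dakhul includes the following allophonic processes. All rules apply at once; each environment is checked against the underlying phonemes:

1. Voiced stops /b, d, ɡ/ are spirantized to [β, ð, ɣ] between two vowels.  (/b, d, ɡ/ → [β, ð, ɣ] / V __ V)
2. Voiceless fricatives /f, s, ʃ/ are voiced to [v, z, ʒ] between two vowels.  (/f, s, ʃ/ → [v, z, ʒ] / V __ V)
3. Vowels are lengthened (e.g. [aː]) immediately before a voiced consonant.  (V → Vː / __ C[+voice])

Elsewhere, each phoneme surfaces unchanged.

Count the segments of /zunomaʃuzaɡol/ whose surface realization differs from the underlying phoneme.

Segments that undergo a rule: /u/ → [uː] (rule 3); /o/ → [oː] (rule 3); /ʃ/ → [ʒ] (rule 2); /u/ → [uː] (rule 3); /a/ → [aː] (rule 3); /ɡ/ → [ɣ] (rule 1); /o/ → [oː] (rule 3).
All other segments surface unchanged.

7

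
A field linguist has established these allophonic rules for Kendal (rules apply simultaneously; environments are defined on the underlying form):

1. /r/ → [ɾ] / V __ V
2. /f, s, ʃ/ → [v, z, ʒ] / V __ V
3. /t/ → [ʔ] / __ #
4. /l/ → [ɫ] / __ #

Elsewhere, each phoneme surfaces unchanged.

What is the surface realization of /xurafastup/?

Rule 1 applies to /r/ (between /u/ and /a/: between two vowels) → [ɾ].
/f/ (between /a/ and /a/) occurs between two vowels → [v] by rule 2.
/s/ (between /a/ and /t/) is in the target of rule 2 but the environment (between two vowels) is not met → [s].
/t/ (between /s/ and /u/) is in the target of rule 3 but the environment (word-finally) is not met → [t].

[xuɾavastup]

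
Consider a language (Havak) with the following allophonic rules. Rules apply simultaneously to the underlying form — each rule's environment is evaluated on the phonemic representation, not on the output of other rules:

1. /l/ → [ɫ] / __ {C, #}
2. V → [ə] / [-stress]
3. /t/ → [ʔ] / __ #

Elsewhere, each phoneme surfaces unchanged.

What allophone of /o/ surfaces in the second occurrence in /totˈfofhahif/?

[o]

/o/ (between /f/ and /f/) is in the target of rule 2 but the environment (in an unstressed syllable) is not met → [o].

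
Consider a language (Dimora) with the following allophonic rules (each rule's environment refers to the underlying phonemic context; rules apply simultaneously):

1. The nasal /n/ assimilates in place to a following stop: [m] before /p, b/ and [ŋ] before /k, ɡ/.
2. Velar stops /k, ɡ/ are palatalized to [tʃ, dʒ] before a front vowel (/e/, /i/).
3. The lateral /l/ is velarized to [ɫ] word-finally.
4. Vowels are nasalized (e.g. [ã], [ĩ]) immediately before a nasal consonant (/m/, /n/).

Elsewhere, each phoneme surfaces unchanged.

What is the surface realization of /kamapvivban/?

/k/ — word-initial; rule 2 does not apply here → [k].
/a/ — between /k/ and /m/, before a nasal consonant — surfaces as [ã] (rule 4).
/m/ — not in any rule's target class → [m].
/a/ (between /m/ and /p/) is in the target of rule 4 but the environment (before a nasal consonant) is not met → [a].
/p/ (between /a/ and /v/) is unaffected → [p].
/v/ (between /p/ and /i/) is unaffected → [v].
/i/ — between /v/ and /v/; rule 4 does not apply here → [i].
/v/ (between /i/ and /b/): no rule targets it → [v].
/b/ (between /v/ and /a/): no rule targets it → [b].
/a/ meets the environment for rule 4 (before a nasal consonant) → [ã].
/n/ (word-final) is in the target of rule 1 but the environment (before a labial or velar stop) is not met → [n].

[kãmapvivbãn]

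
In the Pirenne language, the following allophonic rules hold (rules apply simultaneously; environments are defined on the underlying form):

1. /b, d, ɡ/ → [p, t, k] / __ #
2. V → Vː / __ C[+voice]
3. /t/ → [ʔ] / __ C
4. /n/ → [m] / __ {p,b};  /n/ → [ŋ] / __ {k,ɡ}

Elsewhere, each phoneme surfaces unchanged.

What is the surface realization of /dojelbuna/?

/d/ (word-initial) fails the environment for rule 1, so it stays [d].
/o/ meets the environment for rule 2 (before a voiced consonant) → [oː].
/j/ (between /o/ and /e/): no rule targets it → [j].
/e/ meets the environment for rule 2 (before a voiced consonant) → [eː].
/l/ — not in any rule's target class → [l].
/b/ (between /l/ and /u/) fails the environment for rule 1, so it stays [b].
/u/ meets the environment for rule 2 (before a voiced consonant) → [uː].
/n/ (between /u/ and /a/) fails the environment for rule 4, so it stays [n].
/a/ (word-final) is in the target of rule 2 but the environment (before a voiced consonant) is not met → [a].

[doːjeːlbuːna]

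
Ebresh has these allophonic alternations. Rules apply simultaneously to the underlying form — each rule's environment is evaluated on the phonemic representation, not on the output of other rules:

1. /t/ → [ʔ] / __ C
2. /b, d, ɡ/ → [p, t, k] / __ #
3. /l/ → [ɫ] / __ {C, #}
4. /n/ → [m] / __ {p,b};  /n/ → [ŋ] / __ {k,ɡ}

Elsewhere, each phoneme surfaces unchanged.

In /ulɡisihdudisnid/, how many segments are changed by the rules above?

Segments that undergo a rule: /l/ → [ɫ] (rule 3); /d/ → [t] (rule 2).
All other segments surface unchanged.

2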